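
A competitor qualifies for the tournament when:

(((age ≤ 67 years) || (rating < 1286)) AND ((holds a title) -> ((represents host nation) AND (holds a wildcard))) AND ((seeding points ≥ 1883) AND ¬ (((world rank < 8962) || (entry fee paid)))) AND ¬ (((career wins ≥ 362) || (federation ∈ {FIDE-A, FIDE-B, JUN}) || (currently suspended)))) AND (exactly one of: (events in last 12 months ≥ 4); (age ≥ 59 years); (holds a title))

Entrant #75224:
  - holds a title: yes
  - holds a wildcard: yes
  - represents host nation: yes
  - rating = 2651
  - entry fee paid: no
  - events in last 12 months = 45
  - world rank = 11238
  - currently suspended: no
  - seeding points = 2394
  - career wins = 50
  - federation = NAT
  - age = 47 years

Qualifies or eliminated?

Atomic conditions:
  age ≤ 67 years: 47 ≤ 67 is true
  rating < 1286: 2651 < 1286 is false
  holds a title: yes → true
  represents host nation: yes → true
  holds a wildcard: yes → true
  seeding points ≥ 1883: 2394 ≥ 1883 is true
  world rank < 8962: 11238 < 8962 is false
  entry fee paid: no → false
  career wins ≥ 362: 50 ≥ 362 is false
  federation ∈ {FIDE-A, FIDE-B, JUN}: NAT is not in the set → false
  currently suspended: no → false
  events in last 12 months ≥ 4: 45 ≥ 4 is true
  age ≥ 59 years: 47 ≥ 59 is false
Combine:
[1.1] true OR false = true
[1.2.2] true AND true = true
[1.2] true → true = true
[1.3.2.1] false OR false = false
[1.3.2] NOT false = true
[1.3] true AND true = true
[1.4.1] false OR false OR false = false
[1.4] NOT false = true
[1] true AND true AND true AND true = true
[2] exactly-one(true, false, true) = false
[root] true AND false = false
Overall: false → eliminated

Eliminated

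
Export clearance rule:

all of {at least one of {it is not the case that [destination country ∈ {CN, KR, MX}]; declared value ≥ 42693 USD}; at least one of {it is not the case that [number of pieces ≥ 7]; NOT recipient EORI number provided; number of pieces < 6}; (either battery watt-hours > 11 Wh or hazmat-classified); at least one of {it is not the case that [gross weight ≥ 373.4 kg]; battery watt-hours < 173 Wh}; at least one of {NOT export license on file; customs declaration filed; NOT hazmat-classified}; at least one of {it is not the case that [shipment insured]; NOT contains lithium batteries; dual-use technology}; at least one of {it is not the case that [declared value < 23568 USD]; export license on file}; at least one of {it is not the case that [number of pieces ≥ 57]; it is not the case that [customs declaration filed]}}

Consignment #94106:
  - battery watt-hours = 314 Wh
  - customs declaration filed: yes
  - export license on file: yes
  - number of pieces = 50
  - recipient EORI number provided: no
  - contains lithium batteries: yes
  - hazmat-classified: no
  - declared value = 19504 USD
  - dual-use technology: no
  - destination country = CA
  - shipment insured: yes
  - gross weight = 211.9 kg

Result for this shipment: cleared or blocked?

Atomic conditions:
  destination country ∈ {CN, KR, MX}: CA is not in the set → false
  declared value ≥ 42693 USD: 19504 ≥ 42693 is false
  number of pieces ≥ 7: 50 ≥ 7 is true
  NOT recipient EORI number provided: no → true
  number of pieces < 6: 50 < 6 is false
  battery watt-hours > 11 Wh: 314 > 11 is true
  hazmat-classified: no → false
  gross weight ≥ 373.4 kg: 211.9 ≥ 373.4 is false
  battery watt-hours < 173 Wh: 314 < 173 is false
  NOT export license on file: yes → false
  customs declaration filed: yes → true
  NOT hazmat-classified: no → true
  shipment insured: yes → true
  NOT contains lithium batteries: yes → false
  dual-use technology: no → false
  declared value < 23568 USD: 19504 < 23568 is true
  export license on file: yes → true
  number of pieces ≥ 57: 50 ≥ 57 is false
Combine:
[1.1] NOT false = true
[1] true OR false = true
[2.1] NOT true = false
[2] false OR true OR false = true
[3] true OR false = true
[4.1] NOT false = true
[4] true OR false = true
[5] false OR true OR true = true
[6.1] NOT true = false
[6] false OR false OR false = false
[7.1] NOT true = false
[7] false OR true = true
[8.1] NOT false = true
[8.2] NOT true = false
[8] true OR false = true
[root] true AND true AND true AND true AND true AND false AND true AND true = false
Overall: false → blocked

Blocked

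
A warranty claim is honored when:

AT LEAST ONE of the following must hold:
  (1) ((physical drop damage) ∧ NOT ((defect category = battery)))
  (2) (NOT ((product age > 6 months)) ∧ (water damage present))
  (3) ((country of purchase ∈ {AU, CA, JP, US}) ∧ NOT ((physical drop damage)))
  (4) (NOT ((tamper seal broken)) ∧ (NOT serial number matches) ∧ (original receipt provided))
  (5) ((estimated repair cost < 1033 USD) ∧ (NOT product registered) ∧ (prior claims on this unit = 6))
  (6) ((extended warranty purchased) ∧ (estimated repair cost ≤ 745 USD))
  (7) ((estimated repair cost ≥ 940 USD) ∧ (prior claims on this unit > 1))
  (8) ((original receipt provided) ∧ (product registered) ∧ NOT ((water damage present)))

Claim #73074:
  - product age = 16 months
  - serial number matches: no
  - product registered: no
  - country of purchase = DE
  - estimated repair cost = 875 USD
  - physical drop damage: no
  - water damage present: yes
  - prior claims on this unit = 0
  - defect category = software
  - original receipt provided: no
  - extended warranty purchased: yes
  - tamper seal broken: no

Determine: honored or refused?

Atomic conditions:
  physical drop damage: no → false
  defect category = battery: software == battery is false
  product age > 6 months: 16 > 6 is true
  water damage present: yes → true
  country of purchase ∈ {AU, CA, JP, US}: DE is not in the set → false
  tamper seal broken: no → false
  NOT serial number matches: no → true
  original receipt provided: no → false
  estimated repair cost < 1033 USD: 875 < 1033 is true
  NOT product registered: no → true
  prior claims on this unit = 6: 0 == 6 is false
  extended warranty purchased: yes → true
  estimated repair cost ≤ 745 USD: 875 ≤ 745 is false
  estimated repair cost ≥ 940 USD: 875 ≥ 940 is false
  prior claims on this unit > 1: 0 > 1 is false
  product registered: no → false
Combine:
[1.2] NOT false = true
[1] false AND true = false
[2.1] NOT true = false
[2] false AND true = false
[3.2] NOT false = true
[3] false AND true = false
[4.1] NOT false = true
[4] true AND true AND false = false
[5] true AND true AND false = false
[6] true AND false = false
[7] false AND false = false
[8.3] NOT true = false
[8] false AND false AND false = false
[root] false OR false OR false OR false OR false OR false OR false OR false = false
Overall: false → refused

Refused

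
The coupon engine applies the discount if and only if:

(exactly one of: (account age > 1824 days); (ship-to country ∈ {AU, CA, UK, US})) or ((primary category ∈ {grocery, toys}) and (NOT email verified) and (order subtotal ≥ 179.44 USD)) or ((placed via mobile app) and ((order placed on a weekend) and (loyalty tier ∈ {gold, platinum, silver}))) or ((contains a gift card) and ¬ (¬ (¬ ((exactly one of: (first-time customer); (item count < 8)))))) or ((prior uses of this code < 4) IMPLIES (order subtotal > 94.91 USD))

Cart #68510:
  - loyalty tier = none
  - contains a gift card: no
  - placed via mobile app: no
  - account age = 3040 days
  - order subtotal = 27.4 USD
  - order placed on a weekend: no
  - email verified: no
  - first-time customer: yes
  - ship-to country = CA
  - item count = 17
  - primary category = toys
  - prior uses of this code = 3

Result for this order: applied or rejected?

Rejected

Atomic conditions:
  account age > 1824 days: 3040 > 1824 is true
  ship-to country ∈ {AU, CA, UK, US}: CA is in the set → true
  primary category ∈ {grocery, toys}: toys is in the set → true
  NOT email verified: no → true
  order subtotal ≥ 179.44 USD: 27.4 ≥ 179.44 is false
  placed via mobile app: no → false
  order placed on a weekend: no → false
  loyalty tier ∈ {gold, platinum, silver}: none is not in the set → false
  contains a gift card: no → false
  first-time customer: yes → true
  item count < 8: 17 < 8 is false
  prior uses of this code < 4: 3 < 4 is true
  order subtotal > 94.91 USD: 27.4 > 94.91 is false
Combine:
[1] exactly-one(true, true) = false
[2] true AND true AND false = false
[3.2] false AND false = false
[3] false AND false = false
[4.2.1.1.1] exactly-one(true, false) = true
[4.2.1.1] NOT true = false
[4.2.1] NOT false = true
[4.2] NOT true = false
[4] false AND false = false
[5] true → false = false
[root] false OR false OR false OR false OR false = false
Overall: false → rejected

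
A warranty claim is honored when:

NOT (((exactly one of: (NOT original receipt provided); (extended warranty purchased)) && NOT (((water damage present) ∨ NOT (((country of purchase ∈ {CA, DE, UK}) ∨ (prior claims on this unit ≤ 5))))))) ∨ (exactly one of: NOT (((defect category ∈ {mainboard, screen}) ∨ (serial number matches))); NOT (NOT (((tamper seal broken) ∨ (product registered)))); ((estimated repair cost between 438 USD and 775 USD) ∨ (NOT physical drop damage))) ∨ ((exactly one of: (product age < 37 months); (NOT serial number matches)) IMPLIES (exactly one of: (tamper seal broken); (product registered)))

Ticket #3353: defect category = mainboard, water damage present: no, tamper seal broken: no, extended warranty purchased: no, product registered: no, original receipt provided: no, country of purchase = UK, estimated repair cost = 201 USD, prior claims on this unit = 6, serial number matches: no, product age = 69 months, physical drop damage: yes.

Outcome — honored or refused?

Atomic conditions:
  NOT original receipt provided: no → true
  extended warranty purchased: no → false
  water damage present: no → false
  country of purchase ∈ {CA, DE, UK}: UK is in the set → true
  prior claims on this unit ≤ 5: 6 ≤ 5 is false
  defect category ∈ {mainboard, screen}: mainboard is in the set → true
  serial number matches: no → false
  tamper seal broken: no → false
  product registered: no → false
  estimated repair cost between 438 USD and 775 USD: 201 in [438, 775] is false
  NOT physical drop damage: yes → false
  product age < 37 months: 69 < 37 is false
  NOT serial number matches: no → true
Combine:
[1.1.1] exactly-one(true, false) = true
[1.1.2.1.2.1] true OR false = true
[1.1.2.1.2] NOT true = false
[1.1.2.1] false OR false = false
[1.1.2] NOT false = true
[1.1] true AND true = true
[1] NOT true = false
[2.1.1] true OR false = true
[2.1] NOT true = false
[2.2.1.1] false OR false = false
[2.2.1] NOT false = true
[2.2] NOT true = false
[2.3] false OR false = false
[2] exactly-one(false, false, false) = false
[3.1] exactly-one(false, true) = true
[3.2] exactly-one(false, false) = false
[3] true → false = false
[root] false OR false OR false = false
Overall: false → refused

Refused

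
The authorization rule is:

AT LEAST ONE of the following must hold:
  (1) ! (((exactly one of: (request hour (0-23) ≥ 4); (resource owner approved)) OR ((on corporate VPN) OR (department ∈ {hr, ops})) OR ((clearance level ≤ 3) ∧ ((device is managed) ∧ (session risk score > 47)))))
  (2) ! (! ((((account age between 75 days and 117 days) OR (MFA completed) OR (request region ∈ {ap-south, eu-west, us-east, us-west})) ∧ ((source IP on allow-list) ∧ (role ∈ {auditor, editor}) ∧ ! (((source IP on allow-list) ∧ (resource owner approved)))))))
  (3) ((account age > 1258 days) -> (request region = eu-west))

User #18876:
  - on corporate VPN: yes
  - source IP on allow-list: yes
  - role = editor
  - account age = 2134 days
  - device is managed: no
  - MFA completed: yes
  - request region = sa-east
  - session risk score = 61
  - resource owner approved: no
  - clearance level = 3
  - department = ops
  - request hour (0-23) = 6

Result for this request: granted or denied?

Granted

Atomic conditions:
  request hour (0-23) ≥ 4: 6 ≥ 4 is true
  resource owner approved: no → false
  on corporate VPN: yes → true
  department ∈ {hr, ops}: ops is in the set → true
  clearance level ≤ 3: 3 ≤ 3 is true
  device is managed: no → false
  session risk score > 47: 61 > 47 is true
  account age between 75 days and 117 days: 2134 in [75, 117] is false
  MFA completed: yes → true
  request region ∈ {ap-south, eu-west, us-east, us-west}: sa-east is not in the set → false
  source IP on allow-list: yes → true
  role ∈ {auditor, editor}: editor is in the set → true
  account age > 1258 days: 2134 > 1258 is true
  request region = eu-west: sa-east == eu-west is false
Combine:
[1.1.1] exactly-one(true, false) = true
[1.1.2] true OR true = true
[1.1.3.2] false AND true = false
[1.1.3] true AND false = false
[1.1] true OR true OR false = true
[1] NOT true = false
[2.1.1.1] false OR true OR false = true
[2.1.1.2.3.1] true AND false = false
[2.1.1.2.3] NOT false = true
[2.1.1.2] true AND true AND true = true
[2.1.1] true AND true = true
[2.1] NOT true = false
[2] NOT false = true
[3] true → false = false
[root] false OR true OR false = true
Overall: true → granted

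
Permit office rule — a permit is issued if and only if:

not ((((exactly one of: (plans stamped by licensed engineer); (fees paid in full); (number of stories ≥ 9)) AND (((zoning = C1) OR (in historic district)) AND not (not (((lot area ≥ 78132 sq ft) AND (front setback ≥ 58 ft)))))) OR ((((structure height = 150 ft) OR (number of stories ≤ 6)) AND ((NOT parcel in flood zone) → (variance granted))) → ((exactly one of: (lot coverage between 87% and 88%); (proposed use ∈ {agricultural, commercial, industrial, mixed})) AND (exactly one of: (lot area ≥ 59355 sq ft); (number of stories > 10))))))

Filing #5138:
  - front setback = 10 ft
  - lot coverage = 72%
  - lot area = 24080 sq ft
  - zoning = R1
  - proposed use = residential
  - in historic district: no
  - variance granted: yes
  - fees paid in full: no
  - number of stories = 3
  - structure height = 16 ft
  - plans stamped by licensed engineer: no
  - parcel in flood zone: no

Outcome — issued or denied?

Issued

Atomic conditions:
  plans stamped by licensed engineer: no → false
  fees paid in full: no → false
  number of stories ≥ 9: 3 ≥ 9 is false
  zoning = C1: R1 == C1 is false
  in historic district: no → false
  lot area ≥ 78132 sq ft: 24080 ≥ 78132 is false
  front setback ≥ 58 ft: 10 ≥ 58 is false
  structure height = 150 ft: 16 == 150 is false
  number of stories ≤ 6: 3 ≤ 6 is true
  NOT parcel in flood zone: no → true
  variance granted: yes → true
  lot coverage between 87% and 88%: 72 in [87, 88] is false
  proposed use ∈ {agricultural, commercial, industrial, mixed}: residential is not in the set → false
  lot area ≥ 59355 sq ft: 24080 ≥ 59355 is false
  number of stories > 10: 3 > 10 is false
Combine:
[1.1.1] exactly-one(false, false, false) = false
[1.1.2.1] false OR false = false
[1.1.2.2.1.1] false AND false = false
[1.1.2.2.1] NOT false = true
[1.1.2.2] NOT true = false
[1.1.2] false AND false = false
[1.1] false AND false = false
[1.2.1.1] false OR true = true
[1.2.1.2] true → true = true
[1.2.1] true AND true = true
[1.2.2.1] exactly-one(false, false) = false
[1.2.2.2] exactly-one(false, false) = false
[1.2.2] false AND false = false
[1.2] true → false = false
[1] false OR false = false
[root] NOT false = true
Overall: true → issued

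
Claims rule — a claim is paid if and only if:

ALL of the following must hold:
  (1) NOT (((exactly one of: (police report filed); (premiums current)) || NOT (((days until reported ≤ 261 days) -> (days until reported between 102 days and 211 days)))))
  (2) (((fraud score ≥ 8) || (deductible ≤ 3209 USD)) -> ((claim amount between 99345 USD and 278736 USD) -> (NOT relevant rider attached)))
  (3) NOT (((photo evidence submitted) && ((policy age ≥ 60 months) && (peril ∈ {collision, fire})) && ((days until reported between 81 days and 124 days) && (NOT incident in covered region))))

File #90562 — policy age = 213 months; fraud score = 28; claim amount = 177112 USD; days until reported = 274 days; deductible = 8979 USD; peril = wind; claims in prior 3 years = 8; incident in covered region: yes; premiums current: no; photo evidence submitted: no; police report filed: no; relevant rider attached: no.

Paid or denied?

Atomic conditions:
  police report filed: no → false
  premiums current: no → false
  days until reported ≤ 261 days: 274 ≤ 261 is false
  days until reported between 102 days and 211 days: 274 in [102, 211] is false
  fraud score ≥ 8: 28 ≥ 8 is true
  deductible ≤ 3209 USD: 8979 ≤ 3209 is false
  claim amount between 99345 USD and 278736 USD: 177112 in [99345, 278736] is true
  NOT relevant rider attached: no → true
  photo evidence submitted: no → false
  policy age ≥ 60 months: 213 ≥ 60 is true
  peril ∈ {collision, fire}: wind is not in the set → false
  days until reported between 81 days and 124 days: 274 in [81, 124] is false
  NOT incident in covered region: yes → false
Combine:
[1.1.1] exactly-one(false, false) = false
[1.1.2.1] false → false (antecedent false ⇒ implication holds) = true
[1.1.2] NOT true = false
[1.1] false OR false = false
[1] NOT false = true
[2.1] true OR false = true
[2.2] true → true = true
[2] true → true = true
[3.1.2] true AND false = false
[3.1.3] false AND false = false
[3.1] false AND false AND false = false
[3] NOT false = true
[root] true AND true AND true = true
Overall: true → paid

Paid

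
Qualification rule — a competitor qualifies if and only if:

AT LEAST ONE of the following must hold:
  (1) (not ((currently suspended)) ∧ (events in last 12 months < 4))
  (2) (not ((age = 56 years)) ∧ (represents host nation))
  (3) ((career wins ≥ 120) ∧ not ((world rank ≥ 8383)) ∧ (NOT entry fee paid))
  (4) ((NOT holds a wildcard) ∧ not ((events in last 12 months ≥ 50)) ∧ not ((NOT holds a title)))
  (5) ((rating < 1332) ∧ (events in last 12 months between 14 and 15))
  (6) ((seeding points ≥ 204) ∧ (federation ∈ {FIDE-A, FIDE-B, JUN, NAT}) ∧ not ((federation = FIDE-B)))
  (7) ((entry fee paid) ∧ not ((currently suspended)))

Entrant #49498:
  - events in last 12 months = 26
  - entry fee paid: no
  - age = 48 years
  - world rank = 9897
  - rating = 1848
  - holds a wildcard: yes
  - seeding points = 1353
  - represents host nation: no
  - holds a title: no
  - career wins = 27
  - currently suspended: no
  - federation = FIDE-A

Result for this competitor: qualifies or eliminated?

Qualifies

Atomic conditions:
  currently suspended: no → false
  events in last 12 months < 4: 26 < 4 is false
  age = 56 years: 48 == 56 is false
  represents host nation: no → false
  career wins ≥ 120: 27 ≥ 120 is false
  world rank ≥ 8383: 9897 ≥ 8383 is true
  NOT entry fee paid: no → true
  NOT holds a wildcard: yes → false
  events in last 12 months ≥ 50: 26 ≥ 50 is false
  NOT holds a title: no → true
  rating < 1332: 1848 < 1332 is false
  events in last 12 months between 14 and 15: 26 in [14, 15] is false
  seeding points ≥ 204: 1353 ≥ 204 is true
  federation ∈ {FIDE-A, FIDE-B, JUN, NAT}: FIDE-A is in the set → true
  federation = FIDE-B: FIDE-A == FIDE-B is false
  entry fee paid: no → false
Combine:
[1.1] NOT false = true
[1] true AND false = false
[2.1] NOT false = true
[2] true AND false = false
[3.2] NOT true = false
[3] false AND false AND true = false
[4.2] NOT false = true
[4.3] NOT true = false
[4] false AND true AND false = false
[5] false AND false = false
[6.3] NOT false = true
[6] true AND true AND true = true
[7.2] NOT false = true
[7] false AND true = false
[root] false OR false OR false OR false OR false OR true OR false = true
Overall: true → qualifies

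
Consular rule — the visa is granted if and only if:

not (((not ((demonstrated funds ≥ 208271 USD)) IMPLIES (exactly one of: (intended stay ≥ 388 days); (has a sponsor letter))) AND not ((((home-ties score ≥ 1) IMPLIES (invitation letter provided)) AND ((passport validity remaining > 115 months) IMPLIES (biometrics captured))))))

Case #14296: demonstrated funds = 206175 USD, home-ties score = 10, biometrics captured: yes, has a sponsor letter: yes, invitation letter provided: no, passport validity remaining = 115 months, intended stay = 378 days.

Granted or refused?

Atomic conditions:
  demonstrated funds ≥ 208271 USD: 206175 ≥ 208271 is false
  intended stay ≥ 388 days: 378 ≥ 388 is false
  has a sponsor letter: yes → true
  home-ties score ≥ 1: 10 ≥ 1 is true
  invitation letter provided: no → false
  passport validity remaining > 115 months: 115 > 115 is false
  biometrics captured: yes → true
Combine:
[1.1.1] NOT false = true
[1.1.2] exactly-one(false, true) = true
[1.1] true → true = true
[1.2.1.1] true → false = false
[1.2.1.2] false → true (antecedent false ⇒ implication holds) = true
[1.2.1] false AND true = false
[1.2] NOT false = true
[1] true AND true = true
[root] NOT true = false
Overall: false → refused

Refused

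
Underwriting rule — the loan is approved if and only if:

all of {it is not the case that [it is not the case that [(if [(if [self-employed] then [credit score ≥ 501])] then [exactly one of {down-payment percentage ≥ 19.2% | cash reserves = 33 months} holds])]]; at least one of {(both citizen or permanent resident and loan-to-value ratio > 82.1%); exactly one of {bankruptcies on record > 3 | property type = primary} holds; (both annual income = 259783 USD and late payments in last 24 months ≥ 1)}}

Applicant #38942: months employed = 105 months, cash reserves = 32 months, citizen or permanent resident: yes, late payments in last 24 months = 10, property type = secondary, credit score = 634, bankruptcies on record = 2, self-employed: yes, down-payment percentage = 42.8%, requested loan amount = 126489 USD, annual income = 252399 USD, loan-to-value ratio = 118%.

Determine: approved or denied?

Approved

Atomic conditions:
  self-employed: yes → true
  credit score ≥ 501: 634 ≥ 501 is true
  down-payment percentage ≥ 19.2%: 42.8 ≥ 19.2 is true
  cash reserves = 33 months: 32 == 33 is false
  citizen or permanent resident: yes → true
  loan-to-value ratio > 82.1%: 118 > 82.1 is true
  bankruptcies on record > 3: 2 > 3 is false
  property type = primary: secondary == primary is false
  annual income = 259783 USD: 252399 == 259783 is false
  late payments in last 24 months ≥ 1: 10 ≥ 1 is true
Combine:
[1.1.1.1] true → true = true
[1.1.1.2] exactly-one(true, false) = true
[1.1.1] true → true = true
[1.1] NOT true = false
[1] NOT false = true
[2.1] true AND true = true
[2.2] exactly-one(false, false) = false
[2.3] false AND true = false
[2] true OR false OR false = true
[root] true AND true = true
Overall: true → approved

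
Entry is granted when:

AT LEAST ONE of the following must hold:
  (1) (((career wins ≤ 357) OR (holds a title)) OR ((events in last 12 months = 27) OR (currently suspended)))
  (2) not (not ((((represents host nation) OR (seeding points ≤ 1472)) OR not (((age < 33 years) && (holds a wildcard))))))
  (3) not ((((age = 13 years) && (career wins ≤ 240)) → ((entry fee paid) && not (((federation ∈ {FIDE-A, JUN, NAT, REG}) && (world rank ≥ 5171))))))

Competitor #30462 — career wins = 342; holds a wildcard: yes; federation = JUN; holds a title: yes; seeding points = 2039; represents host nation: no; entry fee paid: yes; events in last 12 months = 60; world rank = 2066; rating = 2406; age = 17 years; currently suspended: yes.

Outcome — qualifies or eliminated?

Qualifies

Atomic conditions:
  career wins ≤ 357: 342 ≤ 357 is true
  holds a title: yes → true
  events in last 12 months = 27: 60 == 27 is false
  currently suspended: yes → true
  represents host nation: no → false
  seeding points ≤ 1472: 2039 ≤ 1472 is false
  age < 33 years: 17 < 33 is true
  holds a wildcard: yes → true
  age = 13 years: 17 == 13 is false
  career wins ≤ 240: 342 ≤ 240 is false
  entry fee paid: yes → true
  federation ∈ {FIDE-A, JUN, NAT, REG}: JUN is in the set → true
  world rank ≥ 5171: 2066 ≥ 5171 is false
Combine:
[1.1] true OR true = true
[1.2] false OR true = true
[1] true OR true = true
[2.1.1.1] false OR false = false
[2.1.1.2.1] true AND true = true
[2.1.1.2] NOT true = false
[2.1.1] false OR false = false
[2.1] NOT false = true
[2] NOT true = false
[3.1.1] false AND false = false
[3.1.2.2.1] true AND false = false
[3.1.2.2] NOT false = true
[3.1.2] true AND true = true
[3.1] false → true (antecedent false ⇒ implication holds) = true
[3] NOT true = false
[root] true OR false OR false = true
Overall: true → qualifies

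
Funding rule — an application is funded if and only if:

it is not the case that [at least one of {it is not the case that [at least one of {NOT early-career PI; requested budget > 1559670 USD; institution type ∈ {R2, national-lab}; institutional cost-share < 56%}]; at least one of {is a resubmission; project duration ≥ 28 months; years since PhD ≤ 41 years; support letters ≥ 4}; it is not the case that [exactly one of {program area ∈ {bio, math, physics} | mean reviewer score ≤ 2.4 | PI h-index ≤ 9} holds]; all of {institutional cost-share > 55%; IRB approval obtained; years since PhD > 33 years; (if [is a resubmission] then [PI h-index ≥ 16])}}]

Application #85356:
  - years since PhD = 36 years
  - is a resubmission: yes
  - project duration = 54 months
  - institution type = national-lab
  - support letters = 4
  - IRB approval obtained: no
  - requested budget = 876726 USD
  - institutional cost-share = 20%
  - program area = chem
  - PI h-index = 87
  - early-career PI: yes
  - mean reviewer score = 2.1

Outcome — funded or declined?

Atomic conditions:
  NOT early-career PI: yes → false
  requested budget > 1559670 USD: 876726 > 1559670 is false
  institution type ∈ {R2, national-lab}: national-lab is in the set → true
  institutional cost-share < 56%: 20 < 56 is true
  is a resubmission: yes → true
  project duration ≥ 28 months: 54 ≥ 28 is true
  years since PhD ≤ 41 years: 36 ≤ 41 is true
  support letters ≥ 4: 4 ≥ 4 is true
  program area ∈ {bio, math, physics}: chem is not in the set → false
  mean reviewer score ≤ 2.4: 2.1 ≤ 2.4 is true
  PI h-index ≤ 9: 87 ≤ 9 is false
  institutional cost-share > 55%: 20 > 55 is false
  IRB approval obtained: no → false
  years since PhD > 33 years: 36 > 33 is true
  PI h-index ≥ 16: 87 ≥ 16 is true
Combine:
[1.1.1] false OR false OR true OR true = true
[1.1] NOT true = false
[1.2] true OR true OR true OR true = true
[1.3.1] exactly-one(false, true, false) = true
[1.3] NOT true = false
[1.4.4] true → true = true
[1.4] false AND false AND true AND true = false
[1] false OR true OR false OR false = true
[root] NOT true = false
Overall: false → declined

Declined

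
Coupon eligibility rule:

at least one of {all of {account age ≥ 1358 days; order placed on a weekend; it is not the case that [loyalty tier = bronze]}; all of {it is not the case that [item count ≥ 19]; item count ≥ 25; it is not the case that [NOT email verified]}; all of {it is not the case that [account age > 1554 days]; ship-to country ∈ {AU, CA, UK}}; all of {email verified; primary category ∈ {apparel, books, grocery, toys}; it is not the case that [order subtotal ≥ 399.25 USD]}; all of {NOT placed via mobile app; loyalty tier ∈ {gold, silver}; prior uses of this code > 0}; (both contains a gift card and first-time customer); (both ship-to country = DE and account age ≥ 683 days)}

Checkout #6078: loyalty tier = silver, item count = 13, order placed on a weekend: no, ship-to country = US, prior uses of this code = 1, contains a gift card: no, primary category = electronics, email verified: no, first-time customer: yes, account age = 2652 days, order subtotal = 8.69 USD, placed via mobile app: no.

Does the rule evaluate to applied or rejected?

Atomic conditions:
  account age ≥ 1358 days: 2652 ≥ 1358 is true
  order placed on a weekend: no → false
  loyalty tier = bronze: silver == bronze is false
  item count ≥ 19: 13 ≥ 19 is false
  item count ≥ 25: 13 ≥ 25 is false
  NOT email verified: no → true
  account age > 1554 days: 2652 > 1554 is true
  ship-to country ∈ {AU, CA, UK}: US is not in the set → false
  email verified: no → false
  primary category ∈ {apparel, books, grocery, toys}: electronics is not in the set → false
  order subtotal ≥ 399.25 USD: 8.69 ≥ 399.25 is false
  NOT placed via mobile app: no → true
  loyalty tier ∈ {gold, silver}: silver is in the set → true
  prior uses of this code > 0: 1 > 0 is true
  contains a gift card: no → false
  first-time customer: yes → true
  ship-to country = DE: US == DE is false
  account age ≥ 683 days: 2652 ≥ 683 is true
Combine:
[1.3] NOT false = true
[1] true AND false AND true = false
[2.1] NOT false = true
[2.3] NOT true = false
[2] true AND false AND false = false
[3.1] NOT true = false
[3] false AND false = false
[4.3] NOT false = true
[4] false AND false AND true = false
[5] true AND true AND true = true
[6] false AND true = false
[7] false AND true = false
[root] false OR false OR false OR false OR true OR false OR false = true
Overall: true → applied

Applied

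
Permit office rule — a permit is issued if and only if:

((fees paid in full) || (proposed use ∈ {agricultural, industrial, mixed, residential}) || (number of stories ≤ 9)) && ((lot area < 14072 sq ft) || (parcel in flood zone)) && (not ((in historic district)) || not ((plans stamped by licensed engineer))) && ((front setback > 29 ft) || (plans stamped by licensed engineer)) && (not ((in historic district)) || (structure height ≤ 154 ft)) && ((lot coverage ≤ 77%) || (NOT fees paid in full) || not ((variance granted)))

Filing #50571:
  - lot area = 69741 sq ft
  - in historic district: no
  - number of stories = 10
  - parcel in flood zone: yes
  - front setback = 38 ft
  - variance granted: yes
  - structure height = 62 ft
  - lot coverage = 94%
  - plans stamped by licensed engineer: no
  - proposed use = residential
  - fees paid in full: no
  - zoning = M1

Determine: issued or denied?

Atomic conditions:
  fees paid in full: no → false
  proposed use ∈ {agricultural, industrial, mixed, residential}: residential is in the set → true
  number of stories ≤ 9: 10 ≤ 9 is false
  lot area < 14072 sq ft: 69741 < 14072 is false
  parcel in flood zone: yes → true
  in historic district: no → false
  plans stamped by licensed engineer: no → false
  front setback > 29 ft: 38 > 29 is true
  structure height ≤ 154 ft: 62 ≤ 154 is true
  lot coverage ≤ 77%: 94 ≤ 77 is false
  NOT fees paid in full: no → true
  variance granted: yes → true
Combine:
[1] false OR true OR false = true
[2] false OR true = true
[3.1] NOT false = true
[3.2] NOT false = true
[3] true OR true = true
[4] true OR false = true
[5.1] NOT false = true
[5] true OR true = true
[6.3] NOT true = false
[6] false OR true OR false = true
[root] true AND true AND true AND true AND true AND true = true
Overall: true → issued

Issued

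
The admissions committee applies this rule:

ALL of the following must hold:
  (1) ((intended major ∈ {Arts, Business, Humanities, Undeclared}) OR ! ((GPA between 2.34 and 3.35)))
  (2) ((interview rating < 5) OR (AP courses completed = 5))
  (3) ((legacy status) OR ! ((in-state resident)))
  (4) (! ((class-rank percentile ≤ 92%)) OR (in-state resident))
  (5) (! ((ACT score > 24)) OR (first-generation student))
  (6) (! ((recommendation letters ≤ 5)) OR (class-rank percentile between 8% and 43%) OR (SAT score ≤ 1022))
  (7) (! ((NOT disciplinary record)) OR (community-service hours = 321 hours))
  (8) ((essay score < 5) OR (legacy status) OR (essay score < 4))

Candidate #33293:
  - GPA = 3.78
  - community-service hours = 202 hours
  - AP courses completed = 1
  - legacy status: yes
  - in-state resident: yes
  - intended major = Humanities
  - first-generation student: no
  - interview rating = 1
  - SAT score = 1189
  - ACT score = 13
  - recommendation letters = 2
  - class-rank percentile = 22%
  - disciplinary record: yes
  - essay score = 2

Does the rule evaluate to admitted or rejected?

Atomic conditions:
  intended major ∈ {Arts, Business, Humanities, Undeclared}: Humanities is in the set → true
  GPA between 2.34 and 3.35: 3.78 in [2.34, 3.35] is false
  interview rating < 5: 1 < 5 is true
  AP courses completed = 5: 1 == 5 is false
  legacy status: yes → true
  in-state resident: yes → true
  class-rank percentile ≤ 92%: 22 ≤ 92 is true
  ACT score > 24: 13 > 24 is false
  first-generation student: no → false
  recommendation letters ≤ 5: 2 ≤ 5 is true
  class-rank percentile between 8% and 43%: 22 in [8, 43] is true
  SAT score ≤ 1022: 1189 ≤ 1022 is false
  NOT disciplinary record: yes → false
  community-service hours = 321 hours: 202 == 321 is false
  essay score < 5: 2 < 5 is true
  essay score < 4: 2 < 4 is true
Combine:
[1.2] NOT false = true
[1] true OR true = true
[2] true OR false = true
[3.2] NOT true = false
[3] true OR false = true
[4.1] NOT true = false
[4] false OR true = true
[5.1] NOT false = true
[5] true OR false = true
[6.1] NOT true = false
[6] false OR true OR false = true
[7.1] NOT false = true
[7] true OR false = true
[8] true OR true OR true = true
[root] true AND true AND true AND true AND true AND true AND true AND true = true
Overall: true → admitted

Admitted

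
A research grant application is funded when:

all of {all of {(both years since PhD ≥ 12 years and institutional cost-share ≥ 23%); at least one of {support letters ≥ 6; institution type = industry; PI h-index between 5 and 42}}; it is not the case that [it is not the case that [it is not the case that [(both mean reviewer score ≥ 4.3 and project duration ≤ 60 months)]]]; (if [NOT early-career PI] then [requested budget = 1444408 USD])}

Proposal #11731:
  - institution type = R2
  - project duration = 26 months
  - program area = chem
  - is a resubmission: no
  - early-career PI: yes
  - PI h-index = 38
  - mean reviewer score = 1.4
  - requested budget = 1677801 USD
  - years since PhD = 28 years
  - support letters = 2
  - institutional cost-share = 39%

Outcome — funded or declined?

Atomic conditions:
  years since PhD ≥ 12 years: 28 ≥ 12 is true
  institutional cost-share ≥ 23%: 39 ≥ 23 is true
  support letters ≥ 6: 2 ≥ 6 is false
  institution type = industry: R2 == industry is false
  PI h-index between 5 and 42: 38 in [5, 42] is true
  mean reviewer score ≥ 4.3: 1.4 ≥ 4.3 is false
  project duration ≤ 60 months: 26 ≤ 60 is true
  NOT early-career PI: yes → false
  requested budget = 1444408 USD: 1677801 == 1444408 is false
Combine:
[1.1] true AND true = true
[1.2] false OR false OR true = true
[1] true AND true = true
[2.1.1.1] false AND true = false
[2.1.1] NOT false = true
[2.1] NOT true = false
[2] NOT false = true
[3] false → false (antecedent false ⇒ implication holds) = true
[root] true AND true AND true = true
Overall: true → funded

Funded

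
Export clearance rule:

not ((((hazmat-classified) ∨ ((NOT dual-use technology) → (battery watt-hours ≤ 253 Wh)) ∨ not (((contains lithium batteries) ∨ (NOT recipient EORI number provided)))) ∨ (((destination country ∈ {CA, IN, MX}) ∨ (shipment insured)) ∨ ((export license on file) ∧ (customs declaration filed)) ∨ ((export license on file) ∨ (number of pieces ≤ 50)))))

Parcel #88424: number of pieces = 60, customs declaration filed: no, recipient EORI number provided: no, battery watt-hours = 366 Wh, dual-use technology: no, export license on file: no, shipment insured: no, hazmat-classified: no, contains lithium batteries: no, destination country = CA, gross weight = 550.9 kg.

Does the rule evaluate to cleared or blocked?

Blocked

Atomic conditions:
  hazmat-classified: no → false
  NOT dual-use technology: no → true
  battery watt-hours ≤ 253 Wh: 366 ≤ 253 is false
  contains lithium batteries: no → false
  NOT recipient EORI number provided: no → true
  destination country ∈ {CA, IN, MX}: CA is in the set → true
  shipment insured: no → false
  export license on file: no → false
  customs declaration filed: no → false
  number of pieces ≤ 50: 60 ≤ 50 is false
Combine:
[1.1.2] true → false = false
[1.1.3.1] false OR true = true
[1.1.3] NOT true = false
[1.1] false OR false OR false = false
[1.2.1] true OR false = true
[1.2.2] false AND false = false
[1.2.3] false OR false = false
[1.2] true OR false OR false = true
[1] false OR true = true
[root] NOT true = false
Overall: false → blocked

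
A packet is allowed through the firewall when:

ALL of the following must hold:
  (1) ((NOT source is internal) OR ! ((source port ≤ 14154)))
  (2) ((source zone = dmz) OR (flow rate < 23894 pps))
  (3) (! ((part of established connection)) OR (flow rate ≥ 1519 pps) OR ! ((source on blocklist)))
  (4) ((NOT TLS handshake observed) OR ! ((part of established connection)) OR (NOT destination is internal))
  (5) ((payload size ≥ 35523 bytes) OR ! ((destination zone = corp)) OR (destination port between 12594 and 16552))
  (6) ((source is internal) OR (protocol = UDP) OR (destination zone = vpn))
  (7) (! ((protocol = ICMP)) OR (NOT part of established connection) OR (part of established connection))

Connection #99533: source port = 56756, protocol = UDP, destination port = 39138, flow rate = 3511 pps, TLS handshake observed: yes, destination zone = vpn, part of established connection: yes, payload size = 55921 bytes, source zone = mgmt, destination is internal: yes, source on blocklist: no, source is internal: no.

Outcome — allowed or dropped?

Dropped

Atomic conditions:
  NOT source is internal: no → true
  source port ≤ 14154: 56756 ≤ 14154 is false
  source zone = dmz: mgmt == dmz is false
  flow rate < 23894 pps: 3511 < 23894 is true
  part of established connection: yes → true
  flow rate ≥ 1519 pps: 3511 ≥ 1519 is true
  source on blocklist: no → false
  NOT TLS handshake observed: yes → false
  NOT destination is internal: yes → false
  payload size ≥ 35523 bytes: 55921 ≥ 35523 is true
  destination zone = corp: vpn == corp is false
  destination port between 12594 and 16552: 39138 in [12594, 16552] is false
  source is internal: no → false
  protocol = UDP: UDP == UDP is true
  destination zone = vpn: vpn == vpn is true
  protocol = ICMP: UDP == ICMP is false
  NOT part of established connection: yes → false
Combine:
[1.2] NOT false = true
[1] true OR true = true
[2] false OR true = true
[3.1] NOT true = false
[3.3] NOT false = true
[3] false OR true OR true = true
[4.2] NOT true = false
[4] false OR false OR false = false
[5.2] NOT false = true
[5] true OR true OR false = true
[6] false OR true OR true = true
[7.1] NOT false = true
[7] true OR false OR true = true
[root] true AND true AND true AND false AND true AND true AND true = false
Overall: false → dropped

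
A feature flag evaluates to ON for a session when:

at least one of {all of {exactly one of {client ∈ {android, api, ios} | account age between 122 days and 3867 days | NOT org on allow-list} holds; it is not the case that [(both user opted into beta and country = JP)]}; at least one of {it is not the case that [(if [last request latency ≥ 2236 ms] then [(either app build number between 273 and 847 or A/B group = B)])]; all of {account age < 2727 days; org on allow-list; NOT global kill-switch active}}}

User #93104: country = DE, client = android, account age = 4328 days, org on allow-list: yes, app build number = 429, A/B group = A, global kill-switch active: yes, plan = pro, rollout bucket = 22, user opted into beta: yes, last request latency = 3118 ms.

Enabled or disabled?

Enabled

Atomic conditions:
  client ∈ {android, api, ios}: android is in the set → true
  account age between 122 days and 3867 days: 4328 in [122, 3867] is false
  NOT org on allow-list: yes → false
  user opted into beta: yes → true
  country = JP: DE == JP is false
  last request latency ≥ 2236 ms: 3118 ≥ 2236 is true
  app build number between 273 and 847: 429 in [273, 847] is true
  A/B group = B: A == B is false
  account age < 2727 days: 4328 < 2727 is false
  org on allow-list: yes → true
  NOT global kill-switch active: yes → false
Combine:
[1.1] exactly-one(true, false, false) = true
[1.2.1] true AND false = false
[1.2] NOT false = true
[1] true AND true = true
[2.1.1.2] true OR false = true
[2.1.1] true → true = true
[2.1] NOT true = false
[2.2] false AND true AND false = false
[2] false OR false = false
[root] true OR false = true
Overall: true → enabled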